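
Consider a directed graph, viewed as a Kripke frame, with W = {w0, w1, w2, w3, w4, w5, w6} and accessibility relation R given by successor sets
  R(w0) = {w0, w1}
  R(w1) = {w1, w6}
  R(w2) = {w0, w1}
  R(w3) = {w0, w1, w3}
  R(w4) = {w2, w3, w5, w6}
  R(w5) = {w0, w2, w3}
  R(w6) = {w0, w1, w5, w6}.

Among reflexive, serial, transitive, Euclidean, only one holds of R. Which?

Reflexive: no — w2 is not related to itself.
Serial: yes — every world has a successor (e.g. w0 R w0).
Transitive: no — w0 R w1 and w1 R w6, but not w0 R w6.
Euclidean: no — w2 R w1 and w2 R w0, but not w1 R w0.
Only serial holds.

serial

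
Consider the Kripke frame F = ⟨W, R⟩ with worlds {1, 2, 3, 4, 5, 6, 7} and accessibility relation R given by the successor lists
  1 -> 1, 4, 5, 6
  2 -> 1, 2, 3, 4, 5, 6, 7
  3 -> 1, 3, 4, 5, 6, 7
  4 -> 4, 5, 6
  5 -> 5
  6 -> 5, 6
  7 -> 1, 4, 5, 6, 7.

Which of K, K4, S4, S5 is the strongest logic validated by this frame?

Transitive (axiom 4): yes — every two-step R-path is closed by a direct edge.
Reflexive (axiom T): yes — every world is R-related to itself.
Euclidean (axiom 5): no — 1 R 5 and 1 R 4, but not 5 R 4.
So F validates K, K4, S4; S5 would additionally require R to be Euclidean. The strongest is S4.

S4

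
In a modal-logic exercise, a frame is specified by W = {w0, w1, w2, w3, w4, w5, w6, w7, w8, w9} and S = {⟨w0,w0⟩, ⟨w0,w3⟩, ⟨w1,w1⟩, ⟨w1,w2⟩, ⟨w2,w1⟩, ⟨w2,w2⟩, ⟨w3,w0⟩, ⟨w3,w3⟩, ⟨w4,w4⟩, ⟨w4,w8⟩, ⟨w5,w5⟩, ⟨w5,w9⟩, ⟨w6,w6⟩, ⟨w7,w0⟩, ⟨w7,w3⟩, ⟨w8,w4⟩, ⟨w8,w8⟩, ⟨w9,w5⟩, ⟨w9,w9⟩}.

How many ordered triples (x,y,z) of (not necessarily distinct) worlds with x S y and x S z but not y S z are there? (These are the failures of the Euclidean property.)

S is Euclidean; there are no such tuples.

0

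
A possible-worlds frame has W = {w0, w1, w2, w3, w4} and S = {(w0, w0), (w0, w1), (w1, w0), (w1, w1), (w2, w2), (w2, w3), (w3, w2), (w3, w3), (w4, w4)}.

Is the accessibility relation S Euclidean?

Yes

Euclidean: yes — any two successors of a common world are S-related.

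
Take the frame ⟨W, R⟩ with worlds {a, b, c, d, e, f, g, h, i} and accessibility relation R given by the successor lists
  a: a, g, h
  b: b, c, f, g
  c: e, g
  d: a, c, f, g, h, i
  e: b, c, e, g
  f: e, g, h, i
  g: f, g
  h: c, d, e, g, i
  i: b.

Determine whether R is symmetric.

No

Symmetric: no — a R g but not g R a.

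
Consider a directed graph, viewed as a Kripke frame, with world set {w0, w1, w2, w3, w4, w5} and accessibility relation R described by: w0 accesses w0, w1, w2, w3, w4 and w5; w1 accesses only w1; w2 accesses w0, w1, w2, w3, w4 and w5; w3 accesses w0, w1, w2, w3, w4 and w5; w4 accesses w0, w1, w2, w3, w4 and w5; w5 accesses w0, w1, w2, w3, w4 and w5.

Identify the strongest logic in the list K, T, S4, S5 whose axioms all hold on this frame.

S4

Reflexive (axiom T): yes — every world is R-related to itself.
Transitive (axiom 4): yes — every two-step R-path is closed by a direct edge.
Euclidean (axiom 5): no — w0 R w1 and w0 R w2, but not w1 R w2.
So F validates K, T, S4; S5 would additionally require R to be Euclidean. The strongest is S4.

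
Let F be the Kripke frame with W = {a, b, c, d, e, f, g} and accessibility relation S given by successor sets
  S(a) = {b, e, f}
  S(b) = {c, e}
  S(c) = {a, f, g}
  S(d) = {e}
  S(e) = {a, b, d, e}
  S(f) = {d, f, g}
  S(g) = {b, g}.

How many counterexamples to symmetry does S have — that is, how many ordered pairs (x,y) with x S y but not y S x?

Enumerating: (a,b), (a,f), (b,c), (c,a), (c,f), (c,g), (f,d), (f,g), (g,b).

9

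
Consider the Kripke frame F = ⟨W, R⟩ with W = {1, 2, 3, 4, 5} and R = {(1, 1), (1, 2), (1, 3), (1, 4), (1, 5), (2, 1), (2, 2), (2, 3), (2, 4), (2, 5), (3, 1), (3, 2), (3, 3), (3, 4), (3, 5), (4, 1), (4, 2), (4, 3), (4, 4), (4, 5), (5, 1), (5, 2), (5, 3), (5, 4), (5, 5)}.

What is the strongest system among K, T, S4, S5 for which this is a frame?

Reflexive (axiom T): yes — every world is R-related to itself.
Transitive (axiom 4): yes — every two-step R-path is closed by a direct edge.
Euclidean (axiom 5): yes — any two successors of a common world are R-related.
So F validates K, T, S4, S5. The strongest is S5.

S5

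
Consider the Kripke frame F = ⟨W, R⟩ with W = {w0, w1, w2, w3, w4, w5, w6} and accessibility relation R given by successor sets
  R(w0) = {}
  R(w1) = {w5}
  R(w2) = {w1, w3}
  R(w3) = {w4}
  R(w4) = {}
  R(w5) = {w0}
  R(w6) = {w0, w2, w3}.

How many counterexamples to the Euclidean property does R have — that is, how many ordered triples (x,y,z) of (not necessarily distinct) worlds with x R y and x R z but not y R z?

15

Enumerating: (w1,w5,w5), (w2,w1,w1), (w2,w1,w3), (w2,w3,w1), (w2,w3,w3), (w3,w4,w4), (w5,w0,w0), (w6,w0,w0), (w6,w0,w2), (w6,w0,w3), (w6,w2,w0), (w6,w2,w2), (w6,w3,w0), (w6,w3,w2), (w6,w3,w3).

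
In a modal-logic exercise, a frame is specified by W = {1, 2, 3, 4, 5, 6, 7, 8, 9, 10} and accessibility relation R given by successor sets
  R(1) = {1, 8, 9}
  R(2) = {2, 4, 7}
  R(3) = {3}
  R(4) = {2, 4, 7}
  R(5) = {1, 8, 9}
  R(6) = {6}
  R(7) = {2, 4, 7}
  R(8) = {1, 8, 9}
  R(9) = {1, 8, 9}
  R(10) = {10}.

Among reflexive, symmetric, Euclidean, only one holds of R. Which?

Reflexive: no — 5 is not related to itself.
Symmetric: no — 5 R 1 but not 1 R 5.
Euclidean: yes — any two successors of a common world are R-related.
Only Euclidean holds.

Euclidean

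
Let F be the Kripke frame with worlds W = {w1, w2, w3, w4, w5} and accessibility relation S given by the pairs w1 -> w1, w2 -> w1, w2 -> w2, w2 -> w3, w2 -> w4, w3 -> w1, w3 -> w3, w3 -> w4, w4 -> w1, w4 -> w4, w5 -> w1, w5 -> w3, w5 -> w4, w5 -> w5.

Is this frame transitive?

Transitive: yes — every two-step S-path is closed by a direct edge.

Yes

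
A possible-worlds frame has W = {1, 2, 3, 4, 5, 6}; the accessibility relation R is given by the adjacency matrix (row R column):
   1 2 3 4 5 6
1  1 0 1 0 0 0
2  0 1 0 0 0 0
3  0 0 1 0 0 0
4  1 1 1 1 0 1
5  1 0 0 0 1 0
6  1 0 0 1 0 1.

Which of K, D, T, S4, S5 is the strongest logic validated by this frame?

T

Serial (axiom D): yes — every world has a successor (e.g. 1 R 1).
Reflexive (axiom T): yes — every world is R-related to itself.
Transitive (axiom 4): no — 5 R 1 and 1 R 3, but not 5 R 3.
Euclidean (axiom 5): no — 4 R 1 and 4 R 2, but not 1 R 2.
So F validates K, D, T; S4 would additionally require R to be transitive. The strongest is T.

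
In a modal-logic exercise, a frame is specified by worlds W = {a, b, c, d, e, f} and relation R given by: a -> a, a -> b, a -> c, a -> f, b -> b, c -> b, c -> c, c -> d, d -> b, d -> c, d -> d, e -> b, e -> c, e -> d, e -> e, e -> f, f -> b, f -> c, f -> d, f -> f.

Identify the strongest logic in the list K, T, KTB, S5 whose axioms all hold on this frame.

T

Reflexive (axiom T): yes — every world is R-related to itself.
Symmetric (axiom B): no — a R b but not b R a.
Euclidean (axiom 5): no — a R b and a R c, but not b R c.
So F validates K, T; KTB would additionally require R to be symmetric. The strongest is T.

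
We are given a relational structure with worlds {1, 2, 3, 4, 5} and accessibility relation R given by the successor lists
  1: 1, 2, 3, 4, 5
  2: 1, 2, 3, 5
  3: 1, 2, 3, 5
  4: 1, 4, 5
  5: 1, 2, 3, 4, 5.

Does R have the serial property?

Serial: yes — every world has a successor (e.g. 1 R 1).

Yes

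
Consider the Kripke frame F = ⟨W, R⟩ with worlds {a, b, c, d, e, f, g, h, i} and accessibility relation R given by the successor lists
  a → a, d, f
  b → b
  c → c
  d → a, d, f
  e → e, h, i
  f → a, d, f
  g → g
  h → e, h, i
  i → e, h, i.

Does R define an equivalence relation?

Reflexive: yes — every world is R-related to itself.
Symmetric: yes — every pair in R has its reverse in R.
Transitive: yes — every two-step R-path is closed by a direct edge.
So R is an equivalence relation.

Yes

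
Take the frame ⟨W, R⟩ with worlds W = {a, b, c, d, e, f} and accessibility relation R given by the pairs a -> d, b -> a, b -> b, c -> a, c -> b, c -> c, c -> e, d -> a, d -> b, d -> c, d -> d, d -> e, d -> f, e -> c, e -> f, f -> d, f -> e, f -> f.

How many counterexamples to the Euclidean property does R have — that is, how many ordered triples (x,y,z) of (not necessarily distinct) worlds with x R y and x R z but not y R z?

Enumerating: (b,a,a), (b,a,b), (c,a,a), (c,a,b), (c,a,c), (c,a,e), (c,b,c), (c,b,e), (c,e,a), (c,e,b), (c,e,e), (d,a,a), … and 21 more.
Total: 33.

33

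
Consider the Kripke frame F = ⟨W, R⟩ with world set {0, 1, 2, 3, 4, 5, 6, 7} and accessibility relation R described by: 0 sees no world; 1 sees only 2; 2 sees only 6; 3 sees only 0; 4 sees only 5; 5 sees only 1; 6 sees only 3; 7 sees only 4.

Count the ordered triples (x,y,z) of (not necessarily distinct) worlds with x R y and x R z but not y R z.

Enumerating: (1,2,2), (2,6,6), (3,0,0), (4,5,5), (5,1,1), (6,3,3), (7,4,4).

7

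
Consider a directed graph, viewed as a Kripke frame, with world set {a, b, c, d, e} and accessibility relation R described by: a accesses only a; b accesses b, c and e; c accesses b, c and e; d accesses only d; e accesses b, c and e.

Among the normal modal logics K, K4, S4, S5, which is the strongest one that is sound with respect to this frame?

S5

Transitive (axiom 4): yes — every two-step R-path is closed by a direct edge.
Reflexive (axiom T): yes — every world is R-related to itself.
Euclidean (axiom 5): yes — any two successors of a common world are R-related.
So F validates K, K4, S4, S5. The strongest is S5.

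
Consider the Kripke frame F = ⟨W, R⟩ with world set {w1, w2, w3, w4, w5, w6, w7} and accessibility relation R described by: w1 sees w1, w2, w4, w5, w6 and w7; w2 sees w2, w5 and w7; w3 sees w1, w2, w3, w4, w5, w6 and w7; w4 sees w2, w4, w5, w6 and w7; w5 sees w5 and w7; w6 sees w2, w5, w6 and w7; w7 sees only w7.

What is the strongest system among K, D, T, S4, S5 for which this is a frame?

S4

Serial (axiom D): yes — every world has a successor (e.g. w1 R w1).
Reflexive (axiom T): yes — every world is R-related to itself.
Transitive (axiom 4): yes — every two-step R-path is closed by a direct edge.
Euclidean (axiom 5): no — w1 R w2 and w1 R w4, but not w2 R w4.
So F validates K, D, T, S4; S5 would additionally require R to be Euclidean. The strongest is S4.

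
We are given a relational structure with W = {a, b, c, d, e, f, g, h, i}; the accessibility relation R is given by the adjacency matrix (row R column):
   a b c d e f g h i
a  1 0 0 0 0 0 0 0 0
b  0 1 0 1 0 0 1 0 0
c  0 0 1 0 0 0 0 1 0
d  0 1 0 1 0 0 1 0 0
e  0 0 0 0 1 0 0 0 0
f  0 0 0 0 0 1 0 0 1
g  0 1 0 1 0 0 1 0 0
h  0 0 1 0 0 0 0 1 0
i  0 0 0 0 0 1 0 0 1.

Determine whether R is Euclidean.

Euclidean: yes — any two successors of a common world are R-related.

Yes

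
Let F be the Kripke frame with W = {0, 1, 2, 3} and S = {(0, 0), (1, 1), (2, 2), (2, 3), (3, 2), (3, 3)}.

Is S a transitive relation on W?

Yes

Transitive: yes — every two-step S-path is closed by a direct edge.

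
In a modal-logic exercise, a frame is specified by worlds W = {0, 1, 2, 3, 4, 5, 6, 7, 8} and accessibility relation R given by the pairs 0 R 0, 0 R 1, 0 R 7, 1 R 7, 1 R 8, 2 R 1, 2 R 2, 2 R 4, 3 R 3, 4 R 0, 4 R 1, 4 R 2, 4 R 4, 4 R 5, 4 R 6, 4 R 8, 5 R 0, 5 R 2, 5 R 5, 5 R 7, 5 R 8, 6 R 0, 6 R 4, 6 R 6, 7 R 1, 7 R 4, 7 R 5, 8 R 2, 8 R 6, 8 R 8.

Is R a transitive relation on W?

No

Transitive: no — 0 R 1 and 1 R 8, but not 0 R 8.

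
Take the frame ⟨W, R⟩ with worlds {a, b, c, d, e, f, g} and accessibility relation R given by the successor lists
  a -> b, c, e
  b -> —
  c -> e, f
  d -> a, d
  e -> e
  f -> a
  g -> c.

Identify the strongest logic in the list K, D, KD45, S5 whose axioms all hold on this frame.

K

Serial (axiom D): no — b has no R-successor.
Euclidean (axiom 5): no — a R b and a R c, but not b R c.
Transitive (axiom 4): no — a R c and c R f, but not a R f.
Reflexive (axiom T): no — a is not related to itself.
So F validates K; D would additionally require R to be serial. The strongest is K.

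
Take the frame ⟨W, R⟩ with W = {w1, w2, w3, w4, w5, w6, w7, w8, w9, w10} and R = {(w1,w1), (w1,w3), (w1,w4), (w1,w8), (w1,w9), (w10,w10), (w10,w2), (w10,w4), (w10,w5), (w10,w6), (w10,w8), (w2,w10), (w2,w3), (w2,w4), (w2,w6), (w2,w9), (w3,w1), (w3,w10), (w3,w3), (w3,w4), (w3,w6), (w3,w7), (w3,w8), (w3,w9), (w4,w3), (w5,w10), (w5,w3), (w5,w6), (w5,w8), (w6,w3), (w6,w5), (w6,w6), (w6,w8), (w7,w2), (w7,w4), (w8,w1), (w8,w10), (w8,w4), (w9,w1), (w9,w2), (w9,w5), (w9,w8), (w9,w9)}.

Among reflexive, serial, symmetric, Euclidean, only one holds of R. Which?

Reflexive: no — w2 is not related to itself.
Serial: yes — every world has a successor (e.g. w1 R w1).
Symmetric: no — w1 R w4 but not w4 R w1.
Euclidean: no — w1 R w4 and w1 R w8, but not w4 R w8.
Only serial holds.

serial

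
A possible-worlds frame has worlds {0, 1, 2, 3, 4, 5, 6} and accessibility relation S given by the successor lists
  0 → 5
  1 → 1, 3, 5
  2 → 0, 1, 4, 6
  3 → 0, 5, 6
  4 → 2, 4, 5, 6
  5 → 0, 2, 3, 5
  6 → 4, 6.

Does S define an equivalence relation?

No

Reflexive: no — 0 is not related to itself.
Symmetric: no — 1 S 3 but not 3 S 1.
Transitive: no — 0 S 5 and 5 S 2, but not 0 S 2.
So S is not an equivalence relation.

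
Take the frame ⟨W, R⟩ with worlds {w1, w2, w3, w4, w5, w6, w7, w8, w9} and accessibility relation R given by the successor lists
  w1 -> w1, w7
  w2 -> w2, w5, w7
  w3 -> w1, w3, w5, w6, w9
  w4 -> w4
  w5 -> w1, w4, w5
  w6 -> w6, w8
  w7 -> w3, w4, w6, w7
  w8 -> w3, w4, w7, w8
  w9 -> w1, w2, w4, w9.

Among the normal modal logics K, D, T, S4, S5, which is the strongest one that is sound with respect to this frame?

Serial (axiom D): yes — every world has a successor (e.g. w1 R w1).
Reflexive (axiom T): yes — every world is R-related to itself.
Transitive (axiom 4): no — w1 R w7 and w7 R w3, but not w1 R w3.
Euclidean (axiom 5): no — w2 R w5 and w2 R w7, but not w5 R w7.
So F validates K, D, T; S4 would additionally require R to be transitive. The strongest is T.

T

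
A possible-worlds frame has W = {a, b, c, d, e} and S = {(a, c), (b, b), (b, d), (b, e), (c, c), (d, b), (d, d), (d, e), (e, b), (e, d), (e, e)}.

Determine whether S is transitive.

Yes

Transitive: yes — every two-step S-path is closed by a direct edge.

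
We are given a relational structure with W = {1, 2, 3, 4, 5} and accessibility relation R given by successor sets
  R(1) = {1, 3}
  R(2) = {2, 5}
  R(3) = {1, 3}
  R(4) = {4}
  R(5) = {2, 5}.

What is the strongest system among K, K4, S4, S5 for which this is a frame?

Transitive (axiom 4): yes — every two-step R-path is closed by a direct edge.
Reflexive (axiom T): yes — every world is R-related to itself.
Euclidean (axiom 5): yes — any two successors of a common world are R-related.
So F validates K, K4, S4, S5. The strongest is S5.

S5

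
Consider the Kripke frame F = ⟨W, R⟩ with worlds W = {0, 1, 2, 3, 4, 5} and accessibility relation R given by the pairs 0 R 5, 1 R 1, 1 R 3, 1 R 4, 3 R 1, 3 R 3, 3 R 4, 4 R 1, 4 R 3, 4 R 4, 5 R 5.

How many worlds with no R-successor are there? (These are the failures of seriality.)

1

Enumerating: 2.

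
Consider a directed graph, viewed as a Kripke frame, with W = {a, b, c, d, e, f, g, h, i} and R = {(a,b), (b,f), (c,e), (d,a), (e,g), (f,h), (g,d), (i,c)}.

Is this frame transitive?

No

Transitive: no — a R b and b R f, but not a R f.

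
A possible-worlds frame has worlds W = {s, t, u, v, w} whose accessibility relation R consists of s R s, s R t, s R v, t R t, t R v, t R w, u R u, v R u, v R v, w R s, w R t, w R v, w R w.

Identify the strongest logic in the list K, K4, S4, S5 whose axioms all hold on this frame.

K

Transitive (axiom 4): no — s R t and t R w, but not s R w.
Reflexive (axiom T): yes — every world is R-related to itself.
Euclidean (axiom 5): no — s R v and s R t, but not v R t.
So F validates K; K4 would additionally require R to be transitive. The strongest is K.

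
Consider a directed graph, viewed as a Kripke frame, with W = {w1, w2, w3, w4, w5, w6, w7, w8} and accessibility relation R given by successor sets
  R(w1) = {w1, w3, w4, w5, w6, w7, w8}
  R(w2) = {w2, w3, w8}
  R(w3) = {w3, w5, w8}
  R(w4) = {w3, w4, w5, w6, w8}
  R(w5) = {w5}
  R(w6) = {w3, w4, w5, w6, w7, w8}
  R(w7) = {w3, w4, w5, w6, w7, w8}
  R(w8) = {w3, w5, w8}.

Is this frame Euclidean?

Euclidean: no — w1 R w3 and w1 R w4, but not w3 R w4.

No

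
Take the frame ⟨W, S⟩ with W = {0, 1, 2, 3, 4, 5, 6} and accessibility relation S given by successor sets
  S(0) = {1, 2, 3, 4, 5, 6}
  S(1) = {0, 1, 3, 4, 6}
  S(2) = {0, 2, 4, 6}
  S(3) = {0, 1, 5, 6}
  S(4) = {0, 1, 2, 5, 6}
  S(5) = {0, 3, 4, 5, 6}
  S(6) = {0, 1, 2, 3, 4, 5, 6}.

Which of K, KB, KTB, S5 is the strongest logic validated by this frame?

Symmetric (axiom B): yes — every pair in S has its reverse in S.
Reflexive (axiom T): no — 0 is not related to itself.
Euclidean (axiom 5): no — 0 S 1 and 0 S 2, but not 1 S 2.
So F validates K, KB; KTB would additionally require S to be reflexive. The strongest is KB.

KB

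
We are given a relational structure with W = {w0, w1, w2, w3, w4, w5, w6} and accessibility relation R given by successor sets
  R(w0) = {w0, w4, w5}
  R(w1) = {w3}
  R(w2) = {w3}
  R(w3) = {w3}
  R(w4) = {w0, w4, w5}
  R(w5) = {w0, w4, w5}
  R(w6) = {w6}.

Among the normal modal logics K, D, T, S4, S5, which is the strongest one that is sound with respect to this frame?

Serial (axiom D): yes — every world has a successor (e.g. w0 R w0).
Reflexive (axiom T): no — w1 is not related to itself.
Transitive (axiom 4): yes — every two-step R-path is closed by a direct edge.
Euclidean (axiom 5): yes — any two successors of a common world are R-related.
So F validates K, D; T would additionally require R to be reflexive. The strongest is D.

D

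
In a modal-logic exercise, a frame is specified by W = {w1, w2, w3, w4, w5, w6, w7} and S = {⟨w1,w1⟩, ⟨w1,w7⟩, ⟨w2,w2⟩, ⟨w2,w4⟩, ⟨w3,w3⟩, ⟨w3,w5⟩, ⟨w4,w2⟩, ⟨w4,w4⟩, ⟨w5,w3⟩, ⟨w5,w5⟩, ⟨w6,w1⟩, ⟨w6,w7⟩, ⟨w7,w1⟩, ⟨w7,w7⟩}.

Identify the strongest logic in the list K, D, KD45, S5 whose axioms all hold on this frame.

Serial (axiom D): yes — every world has a successor (e.g. w1 S w1).
Euclidean (axiom 5): yes — any two successors of a common world are S-related.
Transitive (axiom 4): yes — every two-step S-path is closed by a direct edge.
Reflexive (axiom T): no — w6 is not related to itself.
So F validates K, D, KD45; S5 would additionally require S to be reflexive. The strongest is KD45.

KD45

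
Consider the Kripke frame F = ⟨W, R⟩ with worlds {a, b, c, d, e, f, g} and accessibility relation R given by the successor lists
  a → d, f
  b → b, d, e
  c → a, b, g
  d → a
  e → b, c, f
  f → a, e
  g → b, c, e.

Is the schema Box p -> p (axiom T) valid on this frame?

No

Axiom T corresponds to the accessibility relation being reflexive.
Reflexive: no — a is not related to itself.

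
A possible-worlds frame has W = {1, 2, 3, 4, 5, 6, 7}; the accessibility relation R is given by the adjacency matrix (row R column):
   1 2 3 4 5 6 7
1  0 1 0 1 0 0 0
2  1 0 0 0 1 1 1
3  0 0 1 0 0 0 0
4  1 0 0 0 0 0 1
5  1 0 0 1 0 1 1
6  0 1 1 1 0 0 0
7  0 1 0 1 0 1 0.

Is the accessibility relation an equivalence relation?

Reflexive: no — 1 is not related to itself.
Symmetric: no — 2 R 5 but not 5 R 2.
Transitive: no — 1 R 2 and 2 R 5, but not 1 R 5.
So R is not an equivalence relation.

No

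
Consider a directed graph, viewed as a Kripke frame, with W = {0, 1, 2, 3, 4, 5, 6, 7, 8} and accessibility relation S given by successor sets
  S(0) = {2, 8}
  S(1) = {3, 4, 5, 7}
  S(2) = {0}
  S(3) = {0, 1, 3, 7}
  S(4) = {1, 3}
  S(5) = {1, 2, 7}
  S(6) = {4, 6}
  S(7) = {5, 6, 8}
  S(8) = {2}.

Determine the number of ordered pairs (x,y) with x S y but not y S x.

10

Enumerating: (0,8), (1,7), (3,0), (3,7), (4,3), (5,2), (6,4), (7,6), (7,8), (8,2).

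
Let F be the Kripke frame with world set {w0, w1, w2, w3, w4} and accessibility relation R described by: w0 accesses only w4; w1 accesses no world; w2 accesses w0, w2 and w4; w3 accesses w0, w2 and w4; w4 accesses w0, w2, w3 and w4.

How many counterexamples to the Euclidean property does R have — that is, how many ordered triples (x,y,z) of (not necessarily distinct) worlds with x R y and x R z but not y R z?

Enumerating: (w2,w0,w0), (w2,w0,w2), (w3,w0,w0), (w3,w0,w2), (w4,w0,w0), (w4,w0,w2), (w4,w0,w3), (w4,w2,w3), (w4,w3,w3).

9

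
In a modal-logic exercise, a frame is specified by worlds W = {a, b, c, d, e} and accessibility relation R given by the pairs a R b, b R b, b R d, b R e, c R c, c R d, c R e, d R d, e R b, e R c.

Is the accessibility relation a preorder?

No

Reflexive: no — a is not related to itself.
Transitive: no — a R b and b R d, but not a R d.
So R is not a preorder.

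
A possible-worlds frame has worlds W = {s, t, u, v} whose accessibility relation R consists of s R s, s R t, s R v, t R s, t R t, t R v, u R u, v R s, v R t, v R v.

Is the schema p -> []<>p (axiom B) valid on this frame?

Axiom B corresponds to the accessibility relation being symmetric.
Symmetric: yes — every pair in R has its reverse in R.

Yes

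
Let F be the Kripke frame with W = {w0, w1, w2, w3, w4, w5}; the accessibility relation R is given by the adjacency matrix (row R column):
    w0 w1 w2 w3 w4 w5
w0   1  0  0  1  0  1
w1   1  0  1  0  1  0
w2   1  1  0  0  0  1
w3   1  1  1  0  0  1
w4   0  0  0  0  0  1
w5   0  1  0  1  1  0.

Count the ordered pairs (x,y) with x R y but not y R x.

8

Enumerating: (w0,w5), (w1,w0), (w1,w4), (w2,w0), (w2,w5), (w3,w1), (w3,w2), (w5,w1).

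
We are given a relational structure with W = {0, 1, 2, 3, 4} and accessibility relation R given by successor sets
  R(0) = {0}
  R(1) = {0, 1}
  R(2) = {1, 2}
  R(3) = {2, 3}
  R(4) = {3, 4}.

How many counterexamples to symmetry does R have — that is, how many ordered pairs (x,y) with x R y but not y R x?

4

Enumerating: (1,0), (2,1), (3,2), (4,3).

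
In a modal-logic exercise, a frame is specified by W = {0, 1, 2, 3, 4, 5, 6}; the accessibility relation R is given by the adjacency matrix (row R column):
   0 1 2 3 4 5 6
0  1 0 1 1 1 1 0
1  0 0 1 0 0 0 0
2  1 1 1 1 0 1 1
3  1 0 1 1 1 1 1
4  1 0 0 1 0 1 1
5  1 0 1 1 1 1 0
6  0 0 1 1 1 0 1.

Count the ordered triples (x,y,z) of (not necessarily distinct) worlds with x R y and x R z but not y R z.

Enumerating: (0,2,4), (0,4,2), (0,4,4), (2,0,1), (2,0,6), (2,1,0), (2,1,1), (2,1,3), (2,1,5), (2,1,6), (2,3,1), (2,5,1), … and 21 more.
Total: 33.

33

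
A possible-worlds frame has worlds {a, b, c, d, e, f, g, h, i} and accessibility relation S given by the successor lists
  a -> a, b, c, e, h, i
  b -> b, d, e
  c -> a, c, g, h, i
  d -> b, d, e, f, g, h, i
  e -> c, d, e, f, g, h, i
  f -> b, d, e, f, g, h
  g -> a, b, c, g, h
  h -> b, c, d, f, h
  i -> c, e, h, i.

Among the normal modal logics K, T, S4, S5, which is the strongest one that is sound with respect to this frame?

Reflexive (axiom T): yes — every world is S-related to itself.
Transitive (axiom 4): no — a S b and b S d, but not a S d.
Euclidean (axiom 5): no — a S b and a S c, but not b S c.
So F validates K, T; S4 would additionally require S to be transitive. The strongest is T.

T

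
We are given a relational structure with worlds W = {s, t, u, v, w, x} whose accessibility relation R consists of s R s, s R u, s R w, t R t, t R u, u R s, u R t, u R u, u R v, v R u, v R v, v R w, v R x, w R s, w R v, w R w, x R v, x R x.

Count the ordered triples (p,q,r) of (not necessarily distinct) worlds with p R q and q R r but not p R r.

16

Enumerating: (s,u,t), (s,u,v), (s,w,v), (t,u,s), (t,u,v), (u,s,w), (u,v,w), (u,v,x), (v,u,s), (v,u,t), (v,w,s), (w,s,u), (w,v,u), (w,v,x), (x,v,u), (x,v,w).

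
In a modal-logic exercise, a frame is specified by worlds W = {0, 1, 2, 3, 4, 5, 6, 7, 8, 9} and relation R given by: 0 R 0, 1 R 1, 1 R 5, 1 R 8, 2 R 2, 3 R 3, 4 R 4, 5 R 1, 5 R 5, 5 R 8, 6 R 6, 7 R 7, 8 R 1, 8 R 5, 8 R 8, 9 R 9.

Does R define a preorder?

Reflexive: yes — every world is R-related to itself.
Transitive: yes — every two-step R-path is closed by a direct edge.
So R is a preorder.

Yes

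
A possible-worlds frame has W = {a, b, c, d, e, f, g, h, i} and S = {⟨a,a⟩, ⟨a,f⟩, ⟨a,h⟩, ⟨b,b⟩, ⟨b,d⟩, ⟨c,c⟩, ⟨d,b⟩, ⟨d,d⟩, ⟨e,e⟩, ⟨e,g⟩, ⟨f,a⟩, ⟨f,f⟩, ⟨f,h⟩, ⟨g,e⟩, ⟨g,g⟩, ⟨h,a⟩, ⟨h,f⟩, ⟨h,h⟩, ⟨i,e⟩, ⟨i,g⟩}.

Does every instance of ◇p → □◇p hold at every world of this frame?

Axiom 5 corresponds to the accessibility relation being Euclidean.
Euclidean: yes — any two successors of a common world are S-related.

Yes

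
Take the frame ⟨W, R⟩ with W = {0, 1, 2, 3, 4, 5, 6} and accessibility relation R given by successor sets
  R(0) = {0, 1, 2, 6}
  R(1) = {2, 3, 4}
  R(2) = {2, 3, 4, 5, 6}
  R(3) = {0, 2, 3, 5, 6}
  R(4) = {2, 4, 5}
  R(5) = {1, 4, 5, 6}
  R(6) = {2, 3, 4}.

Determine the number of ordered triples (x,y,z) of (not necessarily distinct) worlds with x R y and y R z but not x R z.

35

Enumerating: (0,1,3), (0,1,4), (0,2,3), (0,2,4), (0,2,5), (0,6,3), (0,6,4), (1,2,5), (1,2,6), (1,3,0), (1,3,5), (1,3,6), … and 23 more.
Total: 35.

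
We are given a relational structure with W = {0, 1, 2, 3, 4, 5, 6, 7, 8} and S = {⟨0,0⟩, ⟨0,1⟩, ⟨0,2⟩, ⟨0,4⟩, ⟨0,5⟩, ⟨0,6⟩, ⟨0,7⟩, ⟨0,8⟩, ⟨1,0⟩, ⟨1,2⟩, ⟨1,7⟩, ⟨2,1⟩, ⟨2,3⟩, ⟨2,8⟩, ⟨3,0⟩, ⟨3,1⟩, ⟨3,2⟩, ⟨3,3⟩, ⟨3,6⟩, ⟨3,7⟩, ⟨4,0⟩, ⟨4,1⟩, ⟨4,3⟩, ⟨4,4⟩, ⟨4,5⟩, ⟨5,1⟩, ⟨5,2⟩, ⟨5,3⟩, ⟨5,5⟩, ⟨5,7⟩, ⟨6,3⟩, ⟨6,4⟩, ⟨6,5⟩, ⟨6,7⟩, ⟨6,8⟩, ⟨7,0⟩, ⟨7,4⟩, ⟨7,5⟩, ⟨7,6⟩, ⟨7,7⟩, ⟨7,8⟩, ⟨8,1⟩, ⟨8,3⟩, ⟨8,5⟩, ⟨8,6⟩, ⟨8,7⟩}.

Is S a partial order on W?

No

Reflexive: no — 1 is not related to itself.
Transitive: no — 0 S 2 and 2 S 3, but not 0 S 3.
Antisymmetric: no — 0 S 1 and 1 S 0 with 0 ≠ 1.
So S is not a partial order.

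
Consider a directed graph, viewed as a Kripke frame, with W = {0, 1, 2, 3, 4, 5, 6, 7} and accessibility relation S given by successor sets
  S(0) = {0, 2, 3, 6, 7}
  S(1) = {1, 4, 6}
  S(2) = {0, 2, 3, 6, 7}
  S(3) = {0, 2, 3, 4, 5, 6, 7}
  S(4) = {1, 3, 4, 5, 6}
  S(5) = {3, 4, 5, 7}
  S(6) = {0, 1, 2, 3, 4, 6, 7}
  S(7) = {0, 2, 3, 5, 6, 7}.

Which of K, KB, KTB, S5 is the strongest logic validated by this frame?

Symmetric (axiom B): yes — every pair in S has its reverse in S.
Reflexive (axiom T): yes — every world is S-related to itself.
Euclidean (axiom 5): no — 3 S 0 and 3 S 4, but not 0 S 4.
So F validates K, KB, KTB; S5 would additionally require S to be Euclidean. The strongest is KTB.

KTB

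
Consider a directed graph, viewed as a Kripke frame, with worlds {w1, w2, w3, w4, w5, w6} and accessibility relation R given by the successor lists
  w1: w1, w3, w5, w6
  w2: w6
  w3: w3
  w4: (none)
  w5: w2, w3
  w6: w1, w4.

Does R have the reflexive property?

No

Reflexive: no — w2 is not related to itself.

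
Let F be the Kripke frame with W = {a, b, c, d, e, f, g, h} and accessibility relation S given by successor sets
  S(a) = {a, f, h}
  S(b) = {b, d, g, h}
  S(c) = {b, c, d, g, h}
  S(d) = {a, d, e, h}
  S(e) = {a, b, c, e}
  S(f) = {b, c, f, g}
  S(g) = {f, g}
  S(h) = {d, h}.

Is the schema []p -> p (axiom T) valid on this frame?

Axiom T corresponds to the accessibility relation being reflexive.
Reflexive: yes — every world is S-related to itself.

Yes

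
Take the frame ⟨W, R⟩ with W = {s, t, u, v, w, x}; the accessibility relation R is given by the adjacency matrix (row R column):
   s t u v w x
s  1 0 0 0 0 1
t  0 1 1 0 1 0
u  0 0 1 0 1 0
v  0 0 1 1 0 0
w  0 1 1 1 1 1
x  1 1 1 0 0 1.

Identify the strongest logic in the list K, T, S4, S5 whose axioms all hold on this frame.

Reflexive (axiom T): yes — every world is R-related to itself.
Transitive (axiom 4): no — s R x and x R t, but not s R t.
Euclidean (axiom 5): no — w R t and w R v, but not t R v.
So F validates K, T; S4 would additionally require R to be transitive. The strongest is T.

T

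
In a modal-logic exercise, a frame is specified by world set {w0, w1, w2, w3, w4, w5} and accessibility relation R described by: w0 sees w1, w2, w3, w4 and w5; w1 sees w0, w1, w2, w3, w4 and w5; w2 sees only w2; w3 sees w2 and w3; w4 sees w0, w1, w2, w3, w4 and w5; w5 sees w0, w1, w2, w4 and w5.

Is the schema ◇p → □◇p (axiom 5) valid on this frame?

No

Axiom 5 corresponds to the accessibility relation being Euclidean.
Euclidean: no — w0 R w2 and w0 R w1, but not w2 R w1.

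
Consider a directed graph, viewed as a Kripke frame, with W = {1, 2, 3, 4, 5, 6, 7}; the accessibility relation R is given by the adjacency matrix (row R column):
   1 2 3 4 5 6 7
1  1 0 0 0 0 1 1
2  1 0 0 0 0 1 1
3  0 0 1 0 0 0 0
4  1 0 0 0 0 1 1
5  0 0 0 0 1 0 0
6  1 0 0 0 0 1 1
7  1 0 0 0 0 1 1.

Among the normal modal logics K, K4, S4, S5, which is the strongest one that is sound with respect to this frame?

Transitive (axiom 4): yes — every two-step R-path is closed by a direct edge.
Reflexive (axiom T): no — 2 is not related to itself.
Euclidean (axiom 5): yes — any two successors of a common world are R-related.
So F validates K, K4; S4 would additionally require R to be reflexive. The strongest is K4.

K4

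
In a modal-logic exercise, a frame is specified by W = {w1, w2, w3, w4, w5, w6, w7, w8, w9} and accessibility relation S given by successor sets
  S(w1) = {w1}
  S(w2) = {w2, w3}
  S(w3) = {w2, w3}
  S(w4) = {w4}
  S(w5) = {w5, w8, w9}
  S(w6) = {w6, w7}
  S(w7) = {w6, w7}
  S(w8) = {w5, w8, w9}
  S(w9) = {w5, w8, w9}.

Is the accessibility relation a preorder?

Yes

Reflexive: yes — every world is S-related to itself.
Transitive: yes — every two-step S-path is closed by a direct edge.
So S is a preorder.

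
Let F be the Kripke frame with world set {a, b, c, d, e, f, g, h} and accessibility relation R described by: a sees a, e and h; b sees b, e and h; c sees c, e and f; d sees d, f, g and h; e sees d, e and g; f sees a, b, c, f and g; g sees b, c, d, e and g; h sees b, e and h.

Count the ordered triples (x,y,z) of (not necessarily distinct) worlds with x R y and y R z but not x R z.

Enumerating: (a,e,d), (a,e,g), (a,h,b), (b,e,d), (b,e,g), (c,e,d), (c,e,g), (c,f,a), (c,f,b), (c,f,g), (d,f,a), (d,f,b), … and 23 more.
Total: 35.

35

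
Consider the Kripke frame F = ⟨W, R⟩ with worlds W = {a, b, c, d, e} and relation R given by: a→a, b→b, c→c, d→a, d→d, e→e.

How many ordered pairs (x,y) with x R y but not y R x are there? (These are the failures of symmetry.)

1

Enumerating: (d,a).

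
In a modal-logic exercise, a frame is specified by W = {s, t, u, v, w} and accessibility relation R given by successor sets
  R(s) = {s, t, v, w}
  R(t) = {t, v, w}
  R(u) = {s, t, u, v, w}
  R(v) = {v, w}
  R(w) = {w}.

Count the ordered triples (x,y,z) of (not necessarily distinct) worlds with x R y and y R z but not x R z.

R is transitive; there are no such tuples.

0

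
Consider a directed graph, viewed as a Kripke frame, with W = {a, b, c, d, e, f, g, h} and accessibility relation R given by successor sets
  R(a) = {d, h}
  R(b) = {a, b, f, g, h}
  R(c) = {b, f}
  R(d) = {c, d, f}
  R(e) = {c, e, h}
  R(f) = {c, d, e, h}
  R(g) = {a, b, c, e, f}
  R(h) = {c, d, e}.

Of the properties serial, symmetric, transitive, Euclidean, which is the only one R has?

Serial: yes — every world has a successor (e.g. a R d).
Symmetric: no — a R d but not d R a.
Transitive: no — a R d and d R c, but not a R c.
Euclidean: no — a R d and a R h, but not d R h.
Only serial holds.

serial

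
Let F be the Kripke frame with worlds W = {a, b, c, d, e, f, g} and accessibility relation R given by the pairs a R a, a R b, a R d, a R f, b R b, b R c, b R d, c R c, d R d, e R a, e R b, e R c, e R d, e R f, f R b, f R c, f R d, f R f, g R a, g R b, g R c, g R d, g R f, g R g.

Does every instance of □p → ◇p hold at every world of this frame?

The schema D characterises exactly the serial frames.
Serial: yes — every world has a successor (e.g. a R a).

Yes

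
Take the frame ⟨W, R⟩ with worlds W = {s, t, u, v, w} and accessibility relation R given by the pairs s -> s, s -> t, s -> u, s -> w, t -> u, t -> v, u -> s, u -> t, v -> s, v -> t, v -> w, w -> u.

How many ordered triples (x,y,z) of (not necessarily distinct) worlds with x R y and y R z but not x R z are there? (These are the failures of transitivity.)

16

Enumerating: (s,t,v), (t,u,s), (t,u,t), (t,v,s), (t,v,t), (t,v,w), (u,s,u), (u,s,w), (u,t,u), (u,t,v), (v,s,u), (v,t,u), (v,t,v), (v,w,u), (w,u,s), (w,u,t).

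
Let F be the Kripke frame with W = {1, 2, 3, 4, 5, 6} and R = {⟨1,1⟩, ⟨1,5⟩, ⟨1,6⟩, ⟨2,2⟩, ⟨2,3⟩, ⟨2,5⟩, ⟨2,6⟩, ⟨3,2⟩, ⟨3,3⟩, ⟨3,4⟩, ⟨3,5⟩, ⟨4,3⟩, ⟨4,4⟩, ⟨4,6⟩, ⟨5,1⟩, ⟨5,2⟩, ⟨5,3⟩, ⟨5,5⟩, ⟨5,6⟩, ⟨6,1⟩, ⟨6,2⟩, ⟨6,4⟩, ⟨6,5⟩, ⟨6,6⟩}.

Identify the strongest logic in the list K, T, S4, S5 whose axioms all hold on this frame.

Reflexive (axiom T): yes — every world is R-related to itself.
Transitive (axiom 4): no — 1 R 5 and 5 R 2, but not 1 R 2.
Euclidean (axiom 5): no — 2 R 3 and 2 R 6, but not 3 R 6.
So F validates K, T; S4 would additionally require R to be transitive. The strongest is T.

T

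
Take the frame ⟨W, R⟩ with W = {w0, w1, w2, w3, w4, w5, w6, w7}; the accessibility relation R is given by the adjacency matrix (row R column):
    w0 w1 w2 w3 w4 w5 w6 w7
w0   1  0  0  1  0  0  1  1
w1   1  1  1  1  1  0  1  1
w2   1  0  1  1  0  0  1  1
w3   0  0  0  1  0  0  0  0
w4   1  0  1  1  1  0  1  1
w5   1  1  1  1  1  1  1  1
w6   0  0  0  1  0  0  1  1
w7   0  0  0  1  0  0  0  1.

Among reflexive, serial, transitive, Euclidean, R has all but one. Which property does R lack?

Reflexive: yes — every world is R-related to itself.
Serial: yes — every world has a successor (e.g. w0 R w0).
Transitive: yes — every two-step R-path is closed by a direct edge.
Euclidean: no — w0 R w3 and w0 R w6, but not w3 R w6.
Only Euclidean fails.

Euclidean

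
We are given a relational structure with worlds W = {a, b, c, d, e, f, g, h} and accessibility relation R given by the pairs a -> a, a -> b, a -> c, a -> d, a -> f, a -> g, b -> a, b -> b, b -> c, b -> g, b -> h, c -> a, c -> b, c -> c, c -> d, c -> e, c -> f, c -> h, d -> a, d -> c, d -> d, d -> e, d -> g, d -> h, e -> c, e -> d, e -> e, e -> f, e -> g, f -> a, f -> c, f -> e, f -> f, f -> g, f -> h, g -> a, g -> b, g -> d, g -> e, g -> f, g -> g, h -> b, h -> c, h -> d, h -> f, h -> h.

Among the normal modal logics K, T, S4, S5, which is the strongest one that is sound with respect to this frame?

Reflexive (axiom T): yes — every world is R-related to itself.
Transitive (axiom 4): no — a R b and b R h, but not a R h.
Euclidean (axiom 5): no — a R b and a R d, but not b R d.
So F validates K, T; S4 would additionally require R to be transitive. The strongest is T.

T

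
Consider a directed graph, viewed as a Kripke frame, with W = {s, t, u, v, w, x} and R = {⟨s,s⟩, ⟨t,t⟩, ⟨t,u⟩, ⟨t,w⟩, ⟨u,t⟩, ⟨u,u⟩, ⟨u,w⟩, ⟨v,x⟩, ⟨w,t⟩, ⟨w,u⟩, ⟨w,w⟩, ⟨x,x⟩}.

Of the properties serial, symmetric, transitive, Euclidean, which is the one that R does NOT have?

symmetric

Serial: yes — every world has a successor (e.g. s R s).
Symmetric: no — v R x but not x R v.
Transitive: yes — every two-step R-path is closed by a direct edge.
Euclidean: yes — any two successors of a common world are R-related.
Only symmetric fails.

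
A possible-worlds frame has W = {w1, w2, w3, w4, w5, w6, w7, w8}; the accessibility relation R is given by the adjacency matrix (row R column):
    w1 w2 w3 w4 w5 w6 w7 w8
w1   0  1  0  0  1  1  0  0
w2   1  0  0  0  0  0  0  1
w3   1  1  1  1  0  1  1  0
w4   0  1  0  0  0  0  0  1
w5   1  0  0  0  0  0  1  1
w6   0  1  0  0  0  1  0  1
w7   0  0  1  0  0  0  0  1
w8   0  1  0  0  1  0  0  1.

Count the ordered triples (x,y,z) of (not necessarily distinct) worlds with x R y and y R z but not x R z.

36

Enumerating: (w1,w2,w1), (w1,w2,w8), (w1,w5,w1), (w1,w5,w7), (w1,w5,w8), (w1,w6,w8), (w2,w1,w2), (w2,w1,w5), (w2,w1,w6), (w2,w8,w2), (w2,w8,w5), (w3,w1,w5), … and 24 more.
Total: 36.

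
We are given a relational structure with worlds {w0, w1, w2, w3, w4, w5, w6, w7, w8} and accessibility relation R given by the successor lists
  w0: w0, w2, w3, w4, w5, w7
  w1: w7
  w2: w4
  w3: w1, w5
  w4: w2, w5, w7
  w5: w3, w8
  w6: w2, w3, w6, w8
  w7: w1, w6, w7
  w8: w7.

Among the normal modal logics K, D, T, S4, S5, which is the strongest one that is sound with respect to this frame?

Serial (axiom D): yes — every world has a successor (e.g. w0 R w0).
Reflexive (axiom T): no — w1 is not related to itself.
Transitive (axiom 4): no — w0 R w3 and w3 R w1, but not w0 R w1.
Euclidean (axiom 5): no — w0 R w2 and w0 R w3, but not w2 R w3.
So F validates K, D; T would additionally require R to be reflexive. The strongest is D.

D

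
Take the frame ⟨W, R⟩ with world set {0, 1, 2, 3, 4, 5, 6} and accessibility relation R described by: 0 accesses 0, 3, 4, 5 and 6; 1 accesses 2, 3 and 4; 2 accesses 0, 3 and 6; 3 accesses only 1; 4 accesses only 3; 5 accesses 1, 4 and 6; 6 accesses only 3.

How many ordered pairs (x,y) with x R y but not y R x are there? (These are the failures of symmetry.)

14

Enumerating: (0,3), (0,4), (0,5), (0,6), (1,2), (1,4), (2,0), (2,3), (2,6), (4,3), (5,1), (5,4), (5,6), (6,3).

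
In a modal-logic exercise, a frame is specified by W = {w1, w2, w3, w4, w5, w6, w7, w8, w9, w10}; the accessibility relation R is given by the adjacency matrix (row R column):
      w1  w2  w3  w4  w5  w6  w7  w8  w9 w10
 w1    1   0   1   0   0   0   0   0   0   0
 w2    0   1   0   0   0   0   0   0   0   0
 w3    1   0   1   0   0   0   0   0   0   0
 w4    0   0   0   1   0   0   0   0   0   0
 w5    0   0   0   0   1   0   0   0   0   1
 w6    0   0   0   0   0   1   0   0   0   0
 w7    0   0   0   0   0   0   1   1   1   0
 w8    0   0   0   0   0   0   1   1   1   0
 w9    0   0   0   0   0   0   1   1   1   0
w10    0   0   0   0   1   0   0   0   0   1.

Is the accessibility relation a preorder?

Reflexive: yes — every world is R-related to itself.
Transitive: yes — every two-step R-path is closed by a direct edge.
So R is a preorder.

Yes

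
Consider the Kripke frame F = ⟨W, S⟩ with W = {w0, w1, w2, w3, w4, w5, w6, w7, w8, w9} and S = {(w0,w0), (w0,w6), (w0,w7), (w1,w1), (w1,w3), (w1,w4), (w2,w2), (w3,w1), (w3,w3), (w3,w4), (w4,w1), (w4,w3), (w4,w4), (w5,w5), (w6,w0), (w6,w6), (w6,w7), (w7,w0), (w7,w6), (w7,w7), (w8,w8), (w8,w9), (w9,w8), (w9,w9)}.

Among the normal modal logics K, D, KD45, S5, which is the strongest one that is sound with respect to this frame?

S5

Serial (axiom D): yes — every world has a successor (e.g. w0 S w0).
Euclidean (axiom 5): yes — any two successors of a common world are S-related.
Transitive (axiom 4): yes — every two-step S-path is closed by a direct edge.
Reflexive (axiom T): yes — every world is S-related to itself.
So F validates K, D, KD45, S5. The strongest is S5.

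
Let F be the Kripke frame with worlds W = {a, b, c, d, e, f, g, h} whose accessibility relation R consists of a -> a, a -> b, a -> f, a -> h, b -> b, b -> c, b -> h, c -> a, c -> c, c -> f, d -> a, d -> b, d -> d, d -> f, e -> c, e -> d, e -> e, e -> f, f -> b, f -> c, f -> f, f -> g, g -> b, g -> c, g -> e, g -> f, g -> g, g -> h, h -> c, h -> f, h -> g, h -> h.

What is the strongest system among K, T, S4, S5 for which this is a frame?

Reflexive (axiom T): yes — every world is R-related to itself.
Transitive (axiom 4): no — a R b and b R c, but not a R c.
Euclidean (axiom 5): no — a R b and a R f, but not b R f.
So F validates K, T; S4 would additionally require R to be transitive. The strongest is T.

T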